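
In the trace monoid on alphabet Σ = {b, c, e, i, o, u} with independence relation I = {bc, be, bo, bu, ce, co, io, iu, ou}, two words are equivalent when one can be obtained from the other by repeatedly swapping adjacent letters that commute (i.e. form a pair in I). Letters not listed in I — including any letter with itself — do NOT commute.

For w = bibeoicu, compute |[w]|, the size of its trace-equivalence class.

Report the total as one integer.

drop 0:b onto floor
drop 1:i onto {0:b}
drop 2:b onto {1:i}
drop 3:e onto {1:i}
drop 4:o onto {3:e}
drop 5:i onto {2:b, 3:e}
drop 6:c onto {5:i}
drop 7:u onto {6:c}
ground layer = {0:b}
drop-orders for the pieces not yet dropped (sum over which currently-grounded one goes next):
  1 to go: {4} 1  {7} 1
  2 to go: {4,7} 2  {6,7} 1
  3 to go: {4,6,7} 3  {5,6,7} 1
  4 to go: {2,5,6,7} 1  {4,5,6,7} 4
  5 to go: {2,4,5,6,7} 5  {3,4,5,6,7} 4
  6 to go: {2,3,4,5,6,7} 9
  if 0:b drops first: 9 orders

9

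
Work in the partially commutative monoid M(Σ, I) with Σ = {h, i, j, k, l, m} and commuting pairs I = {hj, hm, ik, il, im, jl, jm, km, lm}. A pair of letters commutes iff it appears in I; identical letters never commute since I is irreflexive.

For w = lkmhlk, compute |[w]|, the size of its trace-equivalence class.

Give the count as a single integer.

6

drop 0:l onto floor
drop 1:k onto {0:l}
drop 2:m onto floor
drop 3:h onto {1:k}
drop 4:l onto {3:h}
drop 5:k onto {4:l}
ground layer = {0:l, 2:m}
drop-orders for the pieces not yet dropped (sum over which currently-grounded one goes next):
  1 to go: {2} 1  {5} 1
  2 to go: {2,5} 2  {4,5} 1
  3 to go: {2,4,5} 3  {3,4,5} 1
  4 to go: {1,3,4,5} 1  {2,3,4,5} 4
  if 0:l drops first: 5 orders
  if 2:m drops first: 1 orders
heap linearizations: 6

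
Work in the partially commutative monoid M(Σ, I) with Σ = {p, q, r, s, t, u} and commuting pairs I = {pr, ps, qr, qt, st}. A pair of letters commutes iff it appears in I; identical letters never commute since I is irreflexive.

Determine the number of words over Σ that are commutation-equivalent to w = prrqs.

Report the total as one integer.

6

drop 0:p onto floor
drop 1:r onto floor
drop 2:r onto {1:r}
drop 3:q onto {0:p}
drop 4:s onto {2:r, 3:q}
ground layer = {0:p, 1:r}
drop-orders for the pieces not yet dropped (sum over which currently-grounded one goes next):
  1 to go: {4} 1
  2 to go: {2,4} 1  {3,4} 1
  3 to go: {0,3,4} 1  {1,2,4} 1  {2,3,4} 2
  if 0:p drops first: 3 orders
  if 1:r drops first: 3 orders
heap linearizations: 6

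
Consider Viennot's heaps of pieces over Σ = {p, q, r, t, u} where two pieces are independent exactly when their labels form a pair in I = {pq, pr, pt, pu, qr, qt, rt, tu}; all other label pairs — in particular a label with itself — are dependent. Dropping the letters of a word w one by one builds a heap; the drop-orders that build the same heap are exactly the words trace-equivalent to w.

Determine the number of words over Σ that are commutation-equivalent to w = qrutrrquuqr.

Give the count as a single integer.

piece 0:q — minimal
piece 1:r — minimal
piece 2:u rests on {0:q, 1:r}
piece 3:t — minimal
piece 4:r rests on {2:u}
piece 5:r rests on {4:r}
piece 6:q rests on {2:u}
piece 7:u rests on {5:r, 6:q}
piece 8:u rests on {7:u}
piece 9:q rests on {8:u}
piece 10:r rests on {8:u}
minimal pieces: {0:q, 1:r, 3:t}
ways to finish when only these pieces remain (= sum over removing one remaining piece with nothing left below it):
  1 left: {3}→1  {9}→1  {10}→1
  2 left: {3,9}→2  {3,10}→2  {9,10}→2
  3 left: {3,9,10}→6  {8,9,10}→2
  4 left: {3,8,9,10}→8  {7,8,9,10}→2
  5 left: {3,7,8,9,10}→10  {5,7,8,9,10}→2  {6,7,8,9,10}→2
  6 left: {3,5,7,8,9,10}→12  {3,6,7,8,9,10}→12  {4,5,7,8,9,10}→2  {5,6,7,8,9,10}→4
  7 left: {3,4,5,7,8,9,10}→14  {3,5,6,7,8,9,10}→28  {4,5,6,7,8,9,10}→6
  8 left: {2,4,5,6,7,8,9,10}→6  {3,4,5,6,7,8,9,10}→48
  9 left: {0,2,4,5,6,7,8,9,10}→6  {1,2,4,5,6,7,8,9,10}→6  {2,3,4,5,6,7,8,9,10}→54
  placing 0:q first → 60 extensions
  placing 1:r first → 60 extensions
  placing 3:t first → 12 extensions
total linear extensions = 132

132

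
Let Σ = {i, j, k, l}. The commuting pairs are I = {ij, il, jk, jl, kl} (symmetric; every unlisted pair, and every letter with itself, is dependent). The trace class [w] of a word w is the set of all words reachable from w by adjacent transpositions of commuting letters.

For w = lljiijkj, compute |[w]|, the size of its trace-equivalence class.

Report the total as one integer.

560

#0=l has no predecessor
#1=l depends on [0:l]
#2=j has no predecessor
#3=i has no predecessor
#4=i depends on [3:i]
#5=j depends on [2:j]
#6=k depends on [4:i]
#7=j depends on [5:j]
sources: [0:l, 2:j, 3:i]
N(rest) = Σ N(rest − s) over sources s of rest; N(one piece) = 1:
  size 1 → [1]=1  [6]=1  [7]=1
  size 2 → [0,1]=1  [1,6]=2  [1,7]=2  [4,6]=1  [5,7]=1  [6,7]=2
  size 3 → [0,1,6]=3  [0,1,7]=3  [1,4,6]=3  [1,5,7]=3  [1,6,7]=6  [2,5,7]=1  [3,4,6]=1  [4,6,7]=3  [5,6,7]=3
  size 4 → [0,1,4,6]=6  [0,1,5,7]=6  [0,1,6,7]=12  [1,2,5,7]=4  [1,3,4,6]=4  [1,4,6,7]=12  [1,5,6,7]=12  [2,5,6,7]=4  [3,4,6,7]=4  [4,5,6,7]=6
  size 5 → [0,1,2,5,7]=10  [0,1,3,4,6]=10  [0,1,4,6,7]=30  [0,1,5,6,7]=30  [1,2,5,6,7]=20  [1,3,4,6,7]=20  [1,4,5,6,7]=30  [2,4,5,6,7]=10  [3,4,5,6,7]=10
  size 6 → [0,1,2,5,6,7]=60  [0,1,3,4,6,7]=60  [0,1,4,5,6,7]=90  [1,2,4,5,6,7]=60  [1,3,4,5,6,7]=60  [2,3,4,5,6,7]=20
  first=0(l) contributes 140
  first=2(j) contributes 210
  first=3(i) contributes 210
|[w]| = 560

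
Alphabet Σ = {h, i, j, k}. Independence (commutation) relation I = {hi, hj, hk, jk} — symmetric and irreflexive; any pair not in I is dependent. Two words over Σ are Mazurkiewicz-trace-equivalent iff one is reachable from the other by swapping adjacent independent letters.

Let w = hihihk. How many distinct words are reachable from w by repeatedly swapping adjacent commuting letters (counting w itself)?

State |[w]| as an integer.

drop 0:h onto floor
drop 1:i onto floor
drop 2:h onto {0:h}
drop 3:i onto {1:i}
drop 4:h onto {2:h}
drop 5:k onto {3:i}
ground layer = {0:h, 1:i}
drop-orders for the pieces not yet dropped (sum over which currently-grounded one goes next):
  1 to go: {4} 1  {5} 1
  2 to go: {2,4} 1  {3,5} 1  {4,5} 2
  3 to go: {0,2,4} 1  {1,3,5} 1  {2,4,5} 3  {3,4,5} 3
  4 to go: {0,2,4,5} 4  {1,3,4,5} 4  {2,3,4,5} 6
  if 0:h drops first: 10 orders
  if 1:i drops first: 10 orders
heap linearizations: 20

20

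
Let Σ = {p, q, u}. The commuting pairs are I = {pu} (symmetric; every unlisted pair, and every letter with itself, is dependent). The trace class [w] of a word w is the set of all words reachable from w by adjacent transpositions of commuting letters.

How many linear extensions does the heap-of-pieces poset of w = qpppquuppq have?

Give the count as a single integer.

6

drop 0:q onto floor
drop 1:p onto {0:q}
drop 2:p onto {1:p}
drop 3:p onto {2:p}
drop 4:q onto {3:p}
drop 5:u onto {4:q}
drop 6:u onto {5:u}
drop 7:p onto {4:q}
drop 8:p onto {7:p}
drop 9:q onto {6:u, 8:p}
ground layer = {0:q}
drop-orders for the pieces not yet dropped (sum over which currently-grounded one goes next):
  1 to go: {9} 1
  2 to go: {6,9} 1  {8,9} 1
  3 to go: {5,6,9} 1  {6,8,9} 2  {7,8,9} 1
  4 to go: {5,6,8,9} 3  {6,7,8,9} 3
  5 to go: {5,6,7,8,9} 6
  6 to go: {4,5,6,7,8,9} 6
  7 to go: {3,4,5,6,7,8,9} 6
  8 to go: {2,3,4,5,6,7,8,9} 6
  if 0:q drops first: 6 orders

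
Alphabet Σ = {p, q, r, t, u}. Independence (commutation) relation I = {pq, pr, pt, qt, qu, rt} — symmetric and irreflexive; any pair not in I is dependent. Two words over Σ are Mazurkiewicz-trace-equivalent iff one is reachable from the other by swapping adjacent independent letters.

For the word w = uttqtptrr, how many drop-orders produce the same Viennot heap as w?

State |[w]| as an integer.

drop 0:u onto floor
drop 1:t onto {0:u}
drop 2:t onto {1:t}
drop 3:q onto floor
drop 4:t onto {2:t}
drop 5:p onto {0:u}
drop 6:t onto {4:t}
drop 7:r onto {0:u, 3:q}
drop 8:r onto {7:r}
ground layer = {0:u, 3:q}
drop-orders for the pieces not yet dropped (sum over which currently-grounded one goes next):
  1 to go: {5} 1  {6} 1  {8} 1
  2 to go: {4,6} 1  {5,6} 2  {5,8} 2  {6,8} 2  {7,8} 1
  3 to go: {2,4,6} 1  {3,7,8} 1  {4,5,6} 3  {4,6,8} 3  {5,6,8} 6  {5,7,8} 3  {6,7,8} 3
  4 to go: {1,2,4,6} 1  {2,4,5,6} 4  {2,4,6,8} 4  {3,5,7,8} 4  {3,6,7,8} 4  {4,5,6,8} 12  {4,6,7,8} 6  {5,6,7,8} 12
  5 to go: {1,2,4,5,6} 5  {1,2,4,6,8} 5  {2,4,5,6,8} 20  {2,4,6,7,8} 10  {3,4,6,7,8} 10  {3,5,6,7,8} 20  {4,5,6,7,8} 30
  6 to go: {1,2,4,5,6,8} 30  {1,2,4,6,7,8} 15  {2,3,4,6,7,8} 20  {2,4,5,6,7,8} 60  {3,4,5,6,7,8} 60
  7 to go: {1,2,3,4,6,7,8} 35  {1,2,4,5,6,7,8} 105  {2,3,4,5,6,7,8} 140
  if 0:u drops first: 280 orders
  if 3:q drops first: 105 orders
heap linearizations: 385

385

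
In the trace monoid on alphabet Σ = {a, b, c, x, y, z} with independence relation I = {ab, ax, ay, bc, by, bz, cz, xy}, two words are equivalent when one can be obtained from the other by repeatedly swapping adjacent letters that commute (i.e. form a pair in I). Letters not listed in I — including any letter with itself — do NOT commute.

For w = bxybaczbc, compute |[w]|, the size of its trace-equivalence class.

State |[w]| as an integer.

486

0(b) covers ∅
1(x) covers 0:b
2(y) covers ∅
3(b) covers 1:x
4(a) covers ∅
5(c) covers 1:x, 2:y, 4:a
6(z) covers 1:x, 2:y, 4:a
7(b) covers 3:b
8(c) covers 5:c
floor of heap: 0:b, 2:y, 4:a
completions by unplaced set U, small U first (add the entries for U minus each lowest piece of U):
  |U|=1: {6}:1  {7}:1  {8}:1
  |U|=2: {3,7}:1  {5,8}:1  {6,7}:2  {6,8}:2  {7,8}:2
  |U|=3: {3,6,7}:3  {3,7,8}:3  {5,6,8}:3  {5,7,8}:3  {6,7,8}:6
  |U|=4: {2,5,6,8}:3  {3,5,7,8}:6  {3,6,7,8}:12  {4,5,6,8}:3  {5,6,7,8}:12
  |U|=5: {2,4,5,6,8}:6  {2,5,6,7,8}:15  {3,5,6,7,8}:30  {4,5,6,7,8}:15
  |U|=6: {1,3,5,6,7,8}:30  {2,3,5,6,7,8}:45  {2,4,5,6,7,8}:36  {3,4,5,6,7,8}:45
  |U|=7: {0,1,3,5,6,7,8}:30  {1,2,3,5,6,7,8}:75  {1,3,4,5,6,7,8}:75  {2,3,4,5,6,7,8}:126
  start at 0(b): 276
  start at 2(y): 105
  start at 4(a): 105
sum over floor = 486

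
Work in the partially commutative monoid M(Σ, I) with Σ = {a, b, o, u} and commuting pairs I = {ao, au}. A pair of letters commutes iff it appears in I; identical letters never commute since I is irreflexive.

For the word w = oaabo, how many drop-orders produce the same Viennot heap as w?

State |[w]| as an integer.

3

0(o) covers ∅
1(a) covers ∅
2(a) covers 1:a
3(b) covers 0:o, 2:a
4(o) covers 3:b
floor of heap: 0:o, 1:a
completions by unplaced set U, small U first (add the entries for U minus each lowest piece of U):
  |U|=1: {4}:1
  |U|=2: {3,4}:1
  |U|=3: {0,3,4}:1  {2,3,4}:1
  start at 0(o): 1
  start at 1(a): 2
sum over floor = 3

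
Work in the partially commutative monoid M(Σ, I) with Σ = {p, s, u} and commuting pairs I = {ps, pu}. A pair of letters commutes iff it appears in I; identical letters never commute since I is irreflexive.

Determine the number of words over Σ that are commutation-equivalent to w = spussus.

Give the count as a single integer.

7

drop 0:s onto floor
drop 1:p onto floor
drop 2:u onto {0:s}
drop 3:s onto {2:u}
drop 4:s onto {3:s}
drop 5:u onto {4:s}
drop 6:s onto {5:u}
ground layer = {0:s, 1:p}
drop-orders for the pieces not yet dropped (sum over which currently-grounded one goes next):
  1 to go: {1} 1  {6} 1
  2 to go: {1,6} 2  {5,6} 1
  3 to go: {1,5,6} 3  {4,5,6} 1
  4 to go: {1,4,5,6} 4  {3,4,5,6} 1
  5 to go: {1,3,4,5,6} 5  {2,3,4,5,6} 1
  if 0:s drops first: 6 orders
  if 1:p drops first: 1 orders
heap linearizations: 7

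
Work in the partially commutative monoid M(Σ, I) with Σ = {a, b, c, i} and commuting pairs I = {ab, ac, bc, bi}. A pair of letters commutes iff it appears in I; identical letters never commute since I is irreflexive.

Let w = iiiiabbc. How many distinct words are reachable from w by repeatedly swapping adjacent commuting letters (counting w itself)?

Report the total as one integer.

56

piece 0:i — minimal
piece 1:i rests on {0:i}
piece 2:i rests on {1:i}
piece 3:i rests on {2:i}
piece 4:a rests on {3:i}
piece 5:b — minimal
piece 6:b rests on {5:b}
piece 7:c rests on {3:i}
minimal pieces: {0:i, 5:b}
ways to finish when only these pieces remain (= sum over removing one remaining piece with nothing left below it):
  1 left: {4}→1  {6}→1  {7}→1
  2 left: {4,6}→2  {4,7}→2  {5,6}→1  {6,7}→2
  3 left: {3,4,7}→2  {4,5,6}→3  {4,6,7}→6  {5,6,7}→3
  4 left: {2,3,4,7}→2  {3,4,6,7}→8  {4,5,6,7}→12
  5 left: {1,2,3,4,7}→2  {2,3,4,6,7}→10  {3,4,5,6,7}→20
  6 left: {0,1,2,3,4,7}→2  {1,2,3,4,6,7}→12  {2,3,4,5,6,7}→30
  placing 0:i first → 42 extensions
  placing 5:b first → 14 extensions
total linear extensions = 56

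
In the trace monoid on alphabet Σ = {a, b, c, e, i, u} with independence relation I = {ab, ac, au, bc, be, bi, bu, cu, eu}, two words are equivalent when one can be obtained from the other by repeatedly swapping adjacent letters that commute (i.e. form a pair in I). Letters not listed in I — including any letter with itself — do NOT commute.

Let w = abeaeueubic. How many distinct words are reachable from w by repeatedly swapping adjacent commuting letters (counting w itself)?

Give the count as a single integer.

1155

drop 0:a onto floor
drop 1:b onto floor
drop 2:e onto {0:a}
drop 3:a onto {2:e}
drop 4:e onto {3:a}
drop 5:u onto floor
drop 6:e onto {4:e}
drop 7:u onto {5:u}
drop 8:b onto {1:b}
drop 9:i onto {6:e, 7:u}
drop 10:c onto {9:i}
ground layer = {0:a, 1:b, 5:u}
drop-orders for the pieces not yet dropped (sum over which currently-grounded one goes next):
  1 to go: {8} 1  {10} 1
  2 to go: {1,8} 1  {8,10} 2  {9,10} 1
  3 to go: {1,8,10} 3  {6,9,10} 1  {7,9,10} 1  {8,9,10} 3
  4 to go: {1,8,9,10} 6  {4,6,9,10} 1  {5,7,9,10} 1  {6,7,9,10} 2  {6,8,9,10} 4  {7,8,9,10} 4
  5 to go: {1,6,8,9,10} 10  {1,7,8,9,10} 10  {3,4,6,9,10} 1  {4,6,7,9,10} 3  {4,6,8,9,10} 5  {5,6,7,9,10} 3  {5,7,8,9,10} 5  {6,7,8,9,10} 10
  6 to go: {1,4,6,8,9,10} 15  {1,5,7,8,9,10} 15  {1,6,7,8,9,10} 30  {2,3,4,6,9,10} 1  {3,4,6,7,9,10} 4  {3,4,6,8,9,10} 6  {4,5,6,7,9,10} 6  {4,6,7,8,9,10} 18  {5,6,7,8,9,10} 18
  7 to go: {0,2,3,4,6,9,10} 1  {1,3,4,6,8,9,10} 21  {1,4,6,7,8,9,10} 63  {1,5,6,7,8,9,10} 63  {2,3,4,6,7,9,10} 5  {2,3,4,6,8,9,10} 7  {3,4,5,6,7,9,10} 10  {3,4,6,7,8,9,10} 28  {4,5,6,7,8,9,10} 42
  8 to go: {0,2,3,4,6,7,9,10} 6  {0,2,3,4,6,8,9,10} 8  {1,2,3,4,6,8,9,10} 28  {1,3,4,6,7,8,9,10} 112  {1,4,5,6,7,8,9,10} 168  {2,3,4,5,6,7,9,10} 15  {2,3,4,6,7,8,9,10} 40  {3,4,5,6,7,8,9,10} 80
  9 to go: {0,1,2,3,4,6,8,9,10} 36  {0,2,3,4,5,6,7,9,10} 21  {0,2,3,4,6,7,8,9,10} 54  {1,2,3,4,6,7,8,9,10} 180  {1,3,4,5,6,7,8,9,10} 360  {2,3,4,5,6,7,8,9,10} 135
  if 0:a drops first: 675 orders
  if 1:b drops first: 210 orders
  if 5:u drops first: 270 orders
heap linearizations: 1155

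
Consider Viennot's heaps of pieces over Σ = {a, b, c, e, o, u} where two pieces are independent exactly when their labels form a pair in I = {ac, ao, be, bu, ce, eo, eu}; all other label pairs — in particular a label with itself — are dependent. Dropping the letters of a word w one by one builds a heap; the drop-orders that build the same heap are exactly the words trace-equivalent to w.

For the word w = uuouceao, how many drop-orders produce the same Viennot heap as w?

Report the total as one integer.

0(u) covers ∅
1(u) covers 0:u
2(o) covers 1:u
3(u) covers 2:o
4(c) covers 3:u
5(e) covers ∅
6(a) covers 3:u, 5:e
7(o) covers 4:c
floor of heap: 0:u, 5:e
completions by unplaced set U, small U first (add the entries for U minus each lowest piece of U):
  |U|=1: {6}:1  {7}:1
  |U|=2: {4,7}:1  {5,6}:1  {6,7}:2
  |U|=3: {4,6,7}:3  {5,6,7}:3
  |U|=4: {3,4,6,7}:3  {4,5,6,7}:6
  |U|=5: {2,3,4,6,7}:3  {3,4,5,6,7}:9
  |U|=6: {1,2,3,4,6,7}:3  {2,3,4,5,6,7}:12
  start at 0(u): 15
  start at 5(e): 3
sum over floor = 18

18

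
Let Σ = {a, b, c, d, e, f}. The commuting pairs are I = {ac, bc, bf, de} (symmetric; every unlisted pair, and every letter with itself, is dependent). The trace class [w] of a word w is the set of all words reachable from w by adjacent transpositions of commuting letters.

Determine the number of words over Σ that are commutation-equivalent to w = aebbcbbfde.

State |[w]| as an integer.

#0=a has no predecessor
#1=e depends on [0:a]
#2=b depends on [1:e]
#3=b depends on [2:b]
#4=c depends on [1:e]
#5=b depends on [3:b]
#6=b depends on [5:b]
#7=f depends on [4:c]
#8=d depends on [6:b, 7:f]
#9=e depends on [6:b, 7:f]
sources: [0:a]
N(rest) = Σ N(rest − s) over sources s of rest; N(one piece) = 1:
  size 1 → [8]=1  [9]=1
  size 2 → [8,9]=2
  size 3 → [6,8,9]=2  [7,8,9]=2
  size 4 → [4,7,8,9]=2  [5,6,8,9]=2  [6,7,8,9]=4
  size 5 → [3,5,6,8,9]=2  [4,6,7,8,9]=6  [5,6,7,8,9]=6
  size 6 → [2,3,5,6,8,9]=2  [3,5,6,7,8,9]=8  [4,5,6,7,8,9]=12
  size 7 → [2,3,5,6,7,8,9]=10  [3,4,5,6,7,8,9]=20
  size 8 → [2,3,4,5,6,7,8,9]=30
  first=0(a) contributes 30

30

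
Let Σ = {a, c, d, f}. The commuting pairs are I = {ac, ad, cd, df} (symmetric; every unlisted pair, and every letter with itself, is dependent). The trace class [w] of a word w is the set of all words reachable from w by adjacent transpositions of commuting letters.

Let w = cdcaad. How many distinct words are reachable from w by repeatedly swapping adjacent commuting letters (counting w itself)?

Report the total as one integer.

90

#0=c has no predecessor
#1=d has no predecessor
#2=c depends on [0:c]
#3=a has no predecessor
#4=a depends on [3:a]
#5=d depends on [1:d]
sources: [0:c, 1:d, 3:a]
N(rest) = Σ N(rest − s) over sources s of rest; N(one piece) = 1:
  size 1 → [2]=1  [4]=1  [5]=1
  size 2 → [0,2]=1  [1,5]=1  [2,4]=2  [2,5]=2  [3,4]=1  [4,5]=2
  size 3 → [0,2,4]=3  [0,2,5]=3  [1,2,5]=3  [1,4,5]=3  [2,3,4]=3  [2,4,5]=6  [3,4,5]=3
  size 4 → [0,1,2,5]=6  [0,2,3,4]=6  [0,2,4,5]=12  [1,2,4,5]=12  [1,3,4,5]=6  [2,3,4,5]=12
  first=0(c) contributes 30
  first=1(d) contributes 30
  first=3(a) contributes 30
|[w]| = 90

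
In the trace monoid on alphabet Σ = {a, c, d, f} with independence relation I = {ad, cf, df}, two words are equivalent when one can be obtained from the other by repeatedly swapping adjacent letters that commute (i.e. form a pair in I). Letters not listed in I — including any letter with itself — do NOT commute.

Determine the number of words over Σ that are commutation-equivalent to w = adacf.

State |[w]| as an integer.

7

#0=a has no predecessor
#1=d has no predecessor
#2=a depends on [0:a]
#3=c depends on [1:d, 2:a]
#4=f depends on [2:a]
sources: [0:a, 1:d]
N(rest) = Σ N(rest − s) over sources s of rest; N(one piece) = 1:
  size 1 → [3]=1  [4]=1
  size 2 → [1,3]=1  [3,4]=2
  size 3 → [1,3,4]=3  [2,3,4]=2
  first=0(a) contributes 5
  first=1(d) contributes 2
|[w]| = 7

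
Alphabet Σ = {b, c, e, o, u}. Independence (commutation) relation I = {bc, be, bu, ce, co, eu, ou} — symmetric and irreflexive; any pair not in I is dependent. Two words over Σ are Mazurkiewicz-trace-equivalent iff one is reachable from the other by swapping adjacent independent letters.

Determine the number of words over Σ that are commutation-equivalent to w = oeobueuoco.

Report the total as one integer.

240

drop 0:o onto floor
drop 1:e onto {0:o}
drop 2:o onto {1:e}
drop 3:b onto {2:o}
drop 4:u onto floor
drop 5:e onto {2:o}
drop 6:u onto {4:u}
drop 7:o onto {3:b, 5:e}
drop 8:c onto {6:u}
drop 9:o onto {7:o}
ground layer = {0:o, 4:u}
drop-orders for the pieces not yet dropped (sum over which currently-grounded one goes next):
  1 to go: {8} 1  {9} 1
  2 to go: {6,8} 1  {7,9} 1  {8,9} 2
  3 to go: {3,7,9} 1  {4,6,8} 1  {5,7,9} 1  {6,8,9} 3  {7,8,9} 3
  4 to go: {3,5,7,9} 2  {3,7,8,9} 4  {4,6,8,9} 4  {5,7,8,9} 4  {6,7,8,9} 6
  5 to go: {2,3,5,7,9} 2  {3,5,7,8,9} 10  {3,6,7,8,9} 10  {4,6,7,8,9} 10  {5,6,7,8,9} 10
  6 to go: {1,2,3,5,7,9} 2  {2,3,5,7,8,9} 12  {3,4,6,7,8,9} 20  {3,5,6,7,8,9} 30  {4,5,6,7,8,9} 20
  7 to go: {0,1,2,3,5,7,9} 2  {1,2,3,5,7,8,9} 14  {2,3,5,6,7,8,9} 42  {3,4,5,6,7,8,9} 70
  8 to go: {0,1,2,3,5,7,8,9} 16  {1,2,3,5,6,7,8,9} 56  {2,3,4,5,6,7,8,9} 112
  if 0:o drops first: 168 orders
  if 4:u drops first: 72 orders
heap linearizations: 240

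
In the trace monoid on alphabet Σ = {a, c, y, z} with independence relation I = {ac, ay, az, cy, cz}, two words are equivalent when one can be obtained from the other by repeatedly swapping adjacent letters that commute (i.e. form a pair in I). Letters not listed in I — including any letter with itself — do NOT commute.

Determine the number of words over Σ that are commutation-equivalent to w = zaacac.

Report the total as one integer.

60

0(z) covers ∅
1(a) covers ∅
2(a) covers 1:a
3(c) covers ∅
4(a) covers 2:a
5(c) covers 3:c
floor of heap: 0:z, 1:a, 3:c
completions by unplaced set U, small U first (add the entries for U minus each lowest piece of U):
  |U|=1: {0}:1  {4}:1  {5}:1
  |U|=2: {0,4}:2  {0,5}:2  {2,4}:1  {3,5}:1  {4,5}:2
  |U|=3: {0,2,4}:3  {0,3,5}:3  {0,4,5}:6  {1,2,4}:1  {2,4,5}:3  {3,4,5}:3
  |U|=4: {0,1,2,4}:4  {0,2,4,5}:12  {0,3,4,5}:12  {1,2,4,5}:4  {2,3,4,5}:6
  start at 0(z): 10
  start at 1(a): 30
  start at 3(c): 20
sum over floor = 60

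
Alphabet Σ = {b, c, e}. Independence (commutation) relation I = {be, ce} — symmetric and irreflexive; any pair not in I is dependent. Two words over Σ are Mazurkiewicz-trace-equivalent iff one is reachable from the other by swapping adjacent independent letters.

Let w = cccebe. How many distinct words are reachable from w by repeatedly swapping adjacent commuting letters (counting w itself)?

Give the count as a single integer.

15

0(c) covers ∅
1(c) covers 0:c
2(c) covers 1:c
3(e) covers ∅
4(b) covers 2:c
5(e) covers 3:e
floor of heap: 0:c, 3:e
completions by unplaced set U, small U first (add the entries for U minus each lowest piece of U):
  |U|=1: {4}:1  {5}:1
  |U|=2: {2,4}:1  {3,5}:1  {4,5}:2
  |U|=3: {1,2,4}:1  {2,4,5}:3  {3,4,5}:3
  |U|=4: {0,1,2,4}:1  {1,2,4,5}:4  {2,3,4,5}:6
  start at 0(c): 10
  start at 3(e): 5
sum over floor = 15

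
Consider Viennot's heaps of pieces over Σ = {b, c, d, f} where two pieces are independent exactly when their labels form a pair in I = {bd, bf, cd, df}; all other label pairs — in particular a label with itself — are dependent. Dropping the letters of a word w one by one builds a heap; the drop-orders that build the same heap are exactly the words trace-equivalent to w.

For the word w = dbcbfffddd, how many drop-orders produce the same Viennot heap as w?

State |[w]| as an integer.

840

drop 0:d onto floor
drop 1:b onto floor
drop 2:c onto {1:b}
drop 3:b onto {2:c}
drop 4:f onto {2:c}
drop 5:f onto {4:f}
drop 6:f onto {5:f}
drop 7:d onto {0:d}
drop 8:d onto {7:d}
drop 9:d onto {8:d}
ground layer = {0:d, 1:b}
drop-orders for the pieces not yet dropped (sum over which currently-grounded one goes next):
  1 to go: {3} 1  {6} 1  {9} 1
  2 to go: {3,6} 2  {3,9} 2  {5,6} 1  {6,9} 2  {8,9} 1
  3 to go: {3,5,6} 3  {3,6,9} 6  {3,8,9} 3  {4,5,6} 1  {5,6,9} 3  {6,8,9} 3  {7,8,9} 1
  4 to go: {0,7,8,9} 1  {3,4,5,6} 4  {3,5,6,9} 12  {3,6,8,9} 12  {3,7,8,9} 4  {4,5,6,9} 4  {5,6,8,9} 6  {6,7,8,9} 4
  5 to go: {0,3,7,8,9} 5  {0,6,7,8,9} 5  {2,3,4,5,6} 4  {3,4,5,6,9} 20  {3,5,6,8,9} 30  {3,6,7,8,9} 20  {4,5,6,8,9} 10  {5,6,7,8,9} 10
  6 to go: {0,3,6,7,8,9} 30  {0,5,6,7,8,9} 15  {1,2,3,4,5,6} 4  {2,3,4,5,6,9} 24  {3,4,5,6,8,9} 60  {3,5,6,7,8,9} 60  {4,5,6,7,8,9} 20
  7 to go: {0,3,5,6,7,8,9} 105  {0,4,5,6,7,8,9} 35  {1,2,3,4,5,6,9} 28  {2,3,4,5,6,8,9} 84  {3,4,5,6,7,8,9} 140
  8 to go: {0,3,4,5,6,7,8,9} 280  {1,2,3,4,5,6,8,9} 112  {2,3,4,5,6,7,8,9} 224
  if 0:d drops first: 336 orders
  if 1:b drops first: 504 orders
heap linearizations: 840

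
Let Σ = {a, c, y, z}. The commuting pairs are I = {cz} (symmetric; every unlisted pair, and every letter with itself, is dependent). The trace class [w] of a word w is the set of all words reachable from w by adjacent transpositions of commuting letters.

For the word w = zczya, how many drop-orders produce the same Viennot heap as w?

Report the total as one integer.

0(z) covers ∅
1(c) covers ∅
2(z) covers 0:z
3(y) covers 1:c, 2:z
4(a) covers 3:y
floor of heap: 0:z, 1:c
completions by unplaced set U, small U first (add the entries for U minus each lowest piece of U):
  |U|=1: {4}:1
  |U|=2: {3,4}:1
  |U|=3: {1,3,4}:1  {2,3,4}:1
  start at 0(z): 2
  start at 1(c): 1
sum over floor = 3

3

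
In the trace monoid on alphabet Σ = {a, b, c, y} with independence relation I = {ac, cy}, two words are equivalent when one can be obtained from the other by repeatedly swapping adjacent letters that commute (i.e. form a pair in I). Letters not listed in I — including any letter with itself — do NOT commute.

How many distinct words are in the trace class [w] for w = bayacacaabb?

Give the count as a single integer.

28

#0=b has no predecessor
#1=a depends on [0:b]
#2=y depends on [1:a]
#3=a depends on [2:y]
#4=c depends on [0:b]
#5=a depends on [3:a]
#6=c depends on [4:c]
#7=a depends on [5:a]
#8=a depends on [7:a]
#9=b depends on [6:c, 8:a]
#10=b depends on [9:b]
sources: [0:b]
N(rest) = Σ N(rest − s) over sources s of rest; N(one piece) = 1:
  size 1 → [10]=1
  size 2 → [9,10]=1
  size 3 → [6,9,10]=1  [8,9,10]=1
  size 4 → [4,6,9,10]=1  [6,8,9,10]=2  [7,8,9,10]=1
  size 5 → [4,6,8,9,10]=3  [5,7,8,9,10]=1  [6,7,8,9,10]=3
  size 6 → [3,5,7,8,9,10]=1  [4,6,7,8,9,10]=6  [5,6,7,8,9,10]=4
  size 7 → [2,3,5,7,8,9,10]=1  [3,5,6,7,8,9,10]=5  [4,5,6,7,8,9,10]=10
  size 8 → [1,2,3,5,7,8,9,10]=1  [2,3,5,6,7,8,9,10]=6  [3,4,5,6,7,8,9,10]=15
  size 9 → [1,2,3,5,6,7,8,9,10]=7  [2,3,4,5,6,7,8,9,10]=21
  first=0(b) contributes 28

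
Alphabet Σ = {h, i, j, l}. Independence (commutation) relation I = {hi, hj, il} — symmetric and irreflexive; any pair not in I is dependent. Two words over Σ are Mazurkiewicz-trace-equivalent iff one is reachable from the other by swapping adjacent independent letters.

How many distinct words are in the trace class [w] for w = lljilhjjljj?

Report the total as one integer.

7

piece 0:l — minimal
piece 1:l rests on {0:l}
piece 2:j rests on {1:l}
piece 3:i rests on {2:j}
piece 4:l rests on {2:j}
piece 5:h rests on {4:l}
piece 6:j rests on {3:i, 4:l}
piece 7:j rests on {6:j}
piece 8:l rests on {5:h, 7:j}
piece 9:j rests on {8:l}
piece 10:j rests on {9:j}
minimal pieces: {0:l}
ways to finish when only these pieces remain (= sum over removing one remaining piece with nothing left below it):
  1 left: {10}→1
  2 left: {9,10}→1
  3 left: {8,9,10}→1
  4 left: {5,8,9,10}→1  {7,8,9,10}→1
  5 left: {5,7,8,9,10}→2  {6,7,8,9,10}→1
  6 left: {3,6,7,8,9,10}→1  {5,6,7,8,9,10}→3
  7 left: {3,5,6,7,8,9,10}→4  {4,5,6,7,8,9,10}→3
  8 left: {3,4,5,6,7,8,9,10}→7
  9 left: {2,3,4,5,6,7,8,9,10}→7
  placing 0:l first → 7 extensions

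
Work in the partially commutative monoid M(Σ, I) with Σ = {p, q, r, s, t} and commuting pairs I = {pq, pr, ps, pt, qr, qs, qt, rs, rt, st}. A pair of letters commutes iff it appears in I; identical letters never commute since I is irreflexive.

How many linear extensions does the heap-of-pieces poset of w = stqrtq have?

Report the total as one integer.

180

#0=s has no predecessor
#1=t has no predecessor
#2=q has no predecessor
#3=r has no predecessor
#4=t depends on [1:t]
#5=q depends on [2:q]
sources: [0:s, 1:t, 2:q, 3:r]
N(rest) = Σ N(rest − s) over sources s of rest; N(one piece) = 1:
  size 1 → [0]=1  [3]=1  [4]=1  [5]=1
  size 2 → [0,3]=2  [0,4]=2  [0,5]=2  [1,4]=1  [2,5]=1  [3,4]=2  [3,5]=2  [4,5]=2
  size 3 → [0,1,4]=3  [0,2,5]=3  [0,3,4]=6  [0,3,5]=6  [0,4,5]=6  [1,3,4]=3  [1,4,5]=3  [2,3,5]=3  [2,4,5]=3  [3,4,5]=6
  size 4 → [0,1,3,4]=12  [0,1,4,5]=12  [0,2,3,5]=12  [0,2,4,5]=12  [0,3,4,5]=24  [1,2,4,5]=6  [1,3,4,5]=12  [2,3,4,5]=12
  first=0(s) contributes 30
  first=1(t) contributes 60
  first=2(q) contributes 60
  first=3(r) contributes 30
|[w]| = 180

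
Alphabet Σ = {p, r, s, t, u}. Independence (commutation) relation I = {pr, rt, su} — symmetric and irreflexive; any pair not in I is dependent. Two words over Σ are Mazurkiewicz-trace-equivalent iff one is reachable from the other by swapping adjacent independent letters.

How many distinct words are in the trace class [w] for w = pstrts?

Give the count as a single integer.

3

0(p) covers ∅
1(s) covers 0:p
2(t) covers 1:s
3(r) covers 1:s
4(t) covers 2:t
5(s) covers 3:r, 4:t
floor of heap: 0:p
completions by unplaced set U, small U first (add the entries for U minus each lowest piece of U):
  |U|=1: {5}:1
  |U|=2: {3,5}:1  {4,5}:1
  |U|=3: {2,4,5}:1  {3,4,5}:2
  |U|=4: {2,3,4,5}:3
  start at 0(p): 3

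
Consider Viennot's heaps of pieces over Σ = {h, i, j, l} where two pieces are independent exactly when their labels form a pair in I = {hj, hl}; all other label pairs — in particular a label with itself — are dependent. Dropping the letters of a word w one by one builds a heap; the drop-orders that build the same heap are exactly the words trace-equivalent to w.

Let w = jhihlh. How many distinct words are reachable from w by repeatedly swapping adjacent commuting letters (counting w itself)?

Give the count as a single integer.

piece 0:j — minimal
piece 1:h — minimal
piece 2:i rests on {0:j, 1:h}
piece 3:h rests on {2:i}
piece 4:l rests on {2:i}
piece 5:h rests on {3:h}
minimal pieces: {0:j, 1:h}
ways to finish when only these pieces remain (= sum over removing one remaining piece with nothing left below it):
  1 left: {4}→1  {5}→1
  2 left: {3,5}→1  {4,5}→2
  3 left: {3,4,5}→3
  4 left: {2,3,4,5}→3
  placing 0:j first → 3 extensions
  placing 1:h first → 3 extensions
total linear extensions = 6

6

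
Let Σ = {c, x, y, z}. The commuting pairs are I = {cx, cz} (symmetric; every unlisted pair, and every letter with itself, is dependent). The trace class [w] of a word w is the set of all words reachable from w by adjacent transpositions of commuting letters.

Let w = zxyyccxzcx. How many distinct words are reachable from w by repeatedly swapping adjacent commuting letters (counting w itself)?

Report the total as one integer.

20

0(z) covers ∅
1(x) covers 0:z
2(y) covers 1:x
3(y) covers 2:y
4(c) covers 3:y
5(c) covers 4:c
6(x) covers 3:y
7(z) covers 6:x
8(c) covers 5:c
9(x) covers 7:z
floor of heap: 0:z
completions by unplaced set U, small U first (add the entries for U minus each lowest piece of U):
  |U|=1: {8}:1  {9}:1
  |U|=2: {5,8}:1  {7,9}:1  {8,9}:2
  |U|=3: {4,5,8}:1  {5,8,9}:3  {6,7,9}:1  {7,8,9}:3
  |U|=4: {4,5,8,9}:4  {5,7,8,9}:6  {6,7,8,9}:4
  |U|=5: {4,5,7,8,9}:10  {5,6,7,8,9}:10
  |U|=6: {4,5,6,7,8,9}:20
  |U|=7: {3,4,5,6,7,8,9}:20
  |U|=8: {2,3,4,5,6,7,8,9}:20
  start at 0(z): 20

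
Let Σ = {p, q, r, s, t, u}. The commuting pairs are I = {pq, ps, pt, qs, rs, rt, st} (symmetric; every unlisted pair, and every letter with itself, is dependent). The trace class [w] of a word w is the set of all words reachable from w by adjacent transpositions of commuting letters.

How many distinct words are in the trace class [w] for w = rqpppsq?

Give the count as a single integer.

70

piece 0:r — minimal
piece 1:q rests on {0:r}
piece 2:p rests on {0:r}
piece 3:p rests on {2:p}
piece 4:p rests on {3:p}
piece 5:s — minimal
piece 6:q rests on {1:q}
minimal pieces: {0:r, 5:s}
ways to finish when only these pieces remain (= sum over removing one remaining piece with nothing left below it):
  1 left: {4}→1  {5}→1  {6}→1
  2 left: {1,6}→1  {3,4}→1  {4,5}→2  {4,6}→2  {5,6}→2
  3 left: {1,4,6}→3  {1,5,6}→3  {2,3,4}→1  {3,4,5}→3  {3,4,6}→3  {4,5,6}→6
  4 left: {1,3,4,6}→6  {1,4,5,6}→12  {2,3,4,5}→4  {2,3,4,6}→4  {3,4,5,6}→12
  5 left: {1,2,3,4,6}→10  {1,3,4,5,6}→30  {2,3,4,5,6}→20
  placing 0:r first → 60 extensions
  placing 5:s first → 10 extensions
total linear extensions = 70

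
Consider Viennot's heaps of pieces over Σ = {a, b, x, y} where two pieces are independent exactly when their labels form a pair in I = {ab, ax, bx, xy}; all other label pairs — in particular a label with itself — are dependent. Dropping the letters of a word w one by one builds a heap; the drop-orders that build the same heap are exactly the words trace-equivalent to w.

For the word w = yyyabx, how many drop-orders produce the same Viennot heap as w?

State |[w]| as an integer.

12

piece 0:y — minimal
piece 1:y rests on {0:y}
piece 2:y rests on {1:y}
piece 3:a rests on {2:y}
piece 4:b rests on {2:y}
piece 5:x — minimal
minimal pieces: {0:y, 5:x}
ways to finish when only these pieces remain (= sum over removing one remaining piece with nothing left below it):
  1 left: {3}→1  {4}→1  {5}→1
  2 left: {3,4}→2  {3,5}→2  {4,5}→2
  3 left: {2,3,4}→2  {3,4,5}→6
  4 left: {1,2,3,4}→2  {2,3,4,5}→8
  placing 0:y first → 10 extensions
  placing 5:x first → 2 extensions
total linear extensions = 12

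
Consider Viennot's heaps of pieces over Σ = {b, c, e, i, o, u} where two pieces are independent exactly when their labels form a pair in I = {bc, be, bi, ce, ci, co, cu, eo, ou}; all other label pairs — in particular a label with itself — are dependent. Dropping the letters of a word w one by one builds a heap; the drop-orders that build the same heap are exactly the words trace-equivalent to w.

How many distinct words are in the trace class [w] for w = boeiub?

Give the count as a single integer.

0(b) covers ∅
1(o) covers 0:b
2(e) covers ∅
3(i) covers 1:o, 2:e
4(u) covers 3:i
5(b) covers 4:u
floor of heap: 0:b, 2:e
completions by unplaced set U, small U first (add the entries for U minus each lowest piece of U):
  |U|=1: {5}:1
  |U|=2: {4,5}:1
  |U|=3: {3,4,5}:1
  |U|=4: {1,3,4,5}:1  {2,3,4,5}:1
  start at 0(b): 2
  start at 2(e): 1
sum over floor = 3

3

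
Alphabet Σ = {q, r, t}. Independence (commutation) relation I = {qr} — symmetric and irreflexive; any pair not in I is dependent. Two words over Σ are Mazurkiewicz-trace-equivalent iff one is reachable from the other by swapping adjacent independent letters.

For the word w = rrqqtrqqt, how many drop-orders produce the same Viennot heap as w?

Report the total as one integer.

0(r) covers ∅
1(r) covers 0:r
2(q) covers ∅
3(q) covers 2:q
4(t) covers 1:r, 3:q
5(r) covers 4:t
6(q) covers 4:t
7(q) covers 6:q
8(t) covers 5:r, 7:q
floor of heap: 0:r, 2:q
completions by unplaced set U, small U first (add the entries for U minus each lowest piece of U):
  |U|=1: {8}:1
  |U|=2: {5,8}:1  {7,8}:1
  |U|=3: {5,7,8}:2  {6,7,8}:1
  |U|=4: {5,6,7,8}:3
  |U|=5: {4,5,6,7,8}:3
  |U|=6: {1,4,5,6,7,8}:3  {3,4,5,6,7,8}:3
  |U|=7: {0,1,4,5,6,7,8}:3  {1,3,4,5,6,7,8}:6  {2,3,4,5,6,7,8}:3
  start at 0(r): 9
  start at 2(q): 9
sum over floor = 18

18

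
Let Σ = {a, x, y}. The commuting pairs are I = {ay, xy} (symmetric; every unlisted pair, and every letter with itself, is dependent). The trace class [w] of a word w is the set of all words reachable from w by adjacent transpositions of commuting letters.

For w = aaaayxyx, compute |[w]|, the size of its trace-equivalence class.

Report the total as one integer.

piece 0:a — minimal
piece 1:a rests on {0:a}
piece 2:a rests on {1:a}
piece 3:a rests on {2:a}
piece 4:y — minimal
piece 5:x rests on {3:a}
piece 6:y rests on {4:y}
piece 7:x rests on {5:x}
minimal pieces: {0:a, 4:y}
ways to finish when only these pieces remain (= sum over removing one remaining piece with nothing left below it):
  1 left: {6}→1  {7}→1
  2 left: {4,6}→1  {5,7}→1  {6,7}→2
  3 left: {3,5,7}→1  {4,6,7}→3  {5,6,7}→3
  4 left: {2,3,5,7}→1  {3,5,6,7}→4  {4,5,6,7}→6
  5 left: {1,2,3,5,7}→1  {2,3,5,6,7}→5  {3,4,5,6,7}→10
  6 left: {0,1,2,3,5,7}→1  {1,2,3,5,6,7}→6  {2,3,4,5,6,7}→15
  placing 0:a first → 21 extensions
  placing 4:y first → 7 extensions
total linear extensions = 28

28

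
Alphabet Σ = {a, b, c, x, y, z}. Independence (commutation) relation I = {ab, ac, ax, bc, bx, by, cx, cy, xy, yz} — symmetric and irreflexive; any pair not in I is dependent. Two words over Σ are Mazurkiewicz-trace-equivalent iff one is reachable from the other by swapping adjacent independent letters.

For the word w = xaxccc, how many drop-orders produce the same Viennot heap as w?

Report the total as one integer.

0(x) covers ∅
1(a) covers ∅
2(x) covers 0:x
3(c) covers ∅
4(c) covers 3:c
5(c) covers 4:c
floor of heap: 0:x, 1:a, 3:c
completions by unplaced set U, small U first (add the entries for U minus each lowest piece of U):
  |U|=1: {1}:1  {2}:1  {5}:1
  |U|=2: {0,2}:1  {1,2}:2  {1,5}:2  {2,5}:2  {4,5}:1
  |U|=3: {0,1,2}:3  {0,2,5}:3  {1,2,5}:6  {1,4,5}:3  {2,4,5}:3  {3,4,5}:1
  |U|=4: {0,1,2,5}:12  {0,2,4,5}:6  {1,2,4,5}:12  {1,3,4,5}:4  {2,3,4,5}:4
  start at 0(x): 20
  start at 1(a): 10
  start at 3(c): 30
sum over floor = 60

60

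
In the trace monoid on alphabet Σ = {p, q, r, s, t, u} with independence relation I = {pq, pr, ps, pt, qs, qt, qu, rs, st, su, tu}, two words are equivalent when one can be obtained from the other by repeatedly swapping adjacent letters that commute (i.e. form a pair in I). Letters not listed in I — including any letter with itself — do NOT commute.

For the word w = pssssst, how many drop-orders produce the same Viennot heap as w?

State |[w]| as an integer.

drop 0:p onto floor
drop 1:s onto floor
drop 2:s onto {1:s}
drop 3:s onto {2:s}
drop 4:s onto {3:s}
drop 5:s onto {4:s}
drop 6:t onto floor
ground layer = {0:p, 1:s, 6:t}
drop-orders for the pieces not yet dropped (sum over which currently-grounded one goes next):
  1 to go: {0} 1  {5} 1  {6} 1
  2 to go: {0,5} 2  {0,6} 2  {4,5} 1  {5,6} 2
  3 to go: {0,4,5} 3  {0,5,6} 6  {3,4,5} 1  {4,5,6} 3
  4 to go: {0,3,4,5} 4  {0,4,5,6} 12  {2,3,4,5} 1  {3,4,5,6} 4
  5 to go: {0,2,3,4,5} 5  {0,3,4,5,6} 20  {1,2,3,4,5} 1  {2,3,4,5,6} 5
  if 0:p drops first: 6 orders
  if 1:s drops first: 30 orders
  if 6:t drops first: 6 orders
heap linearizations: 42

42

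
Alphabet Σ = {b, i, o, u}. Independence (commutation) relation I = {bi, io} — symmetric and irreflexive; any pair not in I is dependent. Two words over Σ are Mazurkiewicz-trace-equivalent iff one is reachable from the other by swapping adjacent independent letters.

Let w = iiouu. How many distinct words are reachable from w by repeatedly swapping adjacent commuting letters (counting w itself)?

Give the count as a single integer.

3

0(i) covers ∅
1(i) covers 0:i
2(o) covers ∅
3(u) covers 1:i, 2:o
4(u) covers 3:u
floor of heap: 0:i, 2:o
completions by unplaced set U, small U first (add the entries for U minus each lowest piece of U):
  |U|=1: {4}:1
  |U|=2: {3,4}:1
  |U|=3: {1,3,4}:1  {2,3,4}:1
  start at 0(i): 2
  start at 2(o): 1
sum over floor = 3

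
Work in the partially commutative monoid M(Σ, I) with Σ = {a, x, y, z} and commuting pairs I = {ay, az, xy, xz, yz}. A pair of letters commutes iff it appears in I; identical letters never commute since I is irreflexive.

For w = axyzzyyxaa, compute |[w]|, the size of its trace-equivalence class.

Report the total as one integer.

#0=a has no predecessor
#1=x depends on [0:a]
#2=y has no predecessor
#3=z has no predecessor
#4=z depends on [3:z]
#5=y depends on [2:y]
#6=y depends on [5:y]
#7=x depends on [1:x]
#8=a depends on [7:x]
#9=a depends on [8:a]
sources: [0:a, 2:y, 3:z]
N(rest) = Σ N(rest − s) over sources s of rest; N(one piece) = 1:
  size 1 → [4]=1  [6]=1  [9]=1
  size 2 → [3,4]=1  [4,6]=2  [4,9]=2  [5,6]=1  [6,9]=2  [8,9]=1
  size 3 → [2,5,6]=1  [3,4,6]=3  [3,4,9]=3  [4,5,6]=3  [4,6,9]=6  [4,8,9]=3  [5,6,9]=3  [6,8,9]=3  [7,8,9]=1
  size 4 → [1,7,8,9]=1  [2,4,5,6]=4  [2,5,6,9]=4  [3,4,5,6]=6  [3,4,6,9]=12  [3,4,8,9]=6  [4,5,6,9]=12  [4,6,8,9]=12  [4,7,8,9]=4  [5,6,8,9]=6  [6,7,8,9]=4
  size 5 → [0,1,7,8,9]=1  [1,4,7,8,9]=5  [1,6,7,8,9]=5  [2,3,4,5,6]=10  [2,4,5,6,9]=20  [2,5,6,8,9]=10  [3,4,5,6,9]=30  [3,4,6,8,9]=30  [3,4,7,8,9]=10  [4,5,6,8,9]=30  [4,6,7,8,9]=20  [5,6,7,8,9]=10
  size 6 → [0,1,4,7,8,9]=6  [0,1,6,7,8,9]=6  [1,3,4,7,8,9]=15  [1,4,6,7,8,9]=30  [1,5,6,7,8,9]=15  [2,3,4,5,6,9]=60  [2,4,5,6,8,9]=60  [2,5,6,7,8,9]=20  [3,4,5,6,8,9]=90  [3,4,6,7,8,9]=60  [4,5,6,7,8,9]=60
  size 7 → [0,1,3,4,7,8,9]=21  [0,1,4,6,7,8,9]=42  [0,1,5,6,7,8,9]=21  [1,2,5,6,7,8,9]=35  [1,3,4,6,7,8,9]=105  [1,4,5,6,7,8,9]=105  [2,3,4,5,6,8,9]=210  [2,4,5,6,7,8,9]=140  [3,4,5,6,7,8,9]=210
  size 8 → [0,1,2,5,6,7,8,9]=56  [0,1,3,4,6,7,8,9]=168  [0,1,4,5,6,7,8,9]=168  [1,2,4,5,6,7,8,9]=280  [1,3,4,5,6,7,8,9]=420  [2,3,4,5,6,7,8,9]=560
  first=0(a) contributes 1260
  first=2(y) contributes 756
  first=3(z) contributes 504
|[w]| = 2520

2520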